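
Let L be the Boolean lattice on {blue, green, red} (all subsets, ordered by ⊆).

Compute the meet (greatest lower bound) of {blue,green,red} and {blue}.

{blue}

Under ⊆, meet is intersection: {blue,green,red} ∩ {blue} = {blue}.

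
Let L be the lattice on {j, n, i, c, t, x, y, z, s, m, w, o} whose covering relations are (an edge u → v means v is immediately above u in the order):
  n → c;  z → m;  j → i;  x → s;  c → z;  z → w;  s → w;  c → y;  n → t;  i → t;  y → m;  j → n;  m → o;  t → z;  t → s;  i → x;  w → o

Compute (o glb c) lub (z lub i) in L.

o ∧ c = c
z ∨ i = z
c ∨ z = z

z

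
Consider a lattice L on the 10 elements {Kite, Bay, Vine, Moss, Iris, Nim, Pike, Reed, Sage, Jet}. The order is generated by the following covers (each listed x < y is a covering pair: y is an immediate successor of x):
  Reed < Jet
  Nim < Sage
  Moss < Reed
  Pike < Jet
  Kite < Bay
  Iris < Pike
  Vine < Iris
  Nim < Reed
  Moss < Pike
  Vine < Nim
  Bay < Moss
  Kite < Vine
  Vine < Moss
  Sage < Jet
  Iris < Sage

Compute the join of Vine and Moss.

Moss

Common upper bounds of {Vine, Moss}: Jet, Moss, Pike, Reed.
The least among these is Moss.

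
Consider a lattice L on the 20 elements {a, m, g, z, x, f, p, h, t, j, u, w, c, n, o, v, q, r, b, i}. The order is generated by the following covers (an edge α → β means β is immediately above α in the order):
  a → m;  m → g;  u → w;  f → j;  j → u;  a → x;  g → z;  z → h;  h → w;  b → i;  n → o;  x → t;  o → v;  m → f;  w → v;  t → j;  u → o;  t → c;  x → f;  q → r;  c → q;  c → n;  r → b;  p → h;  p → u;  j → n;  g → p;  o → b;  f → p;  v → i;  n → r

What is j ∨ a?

Common upper bounds of {j, a}: b, i, j, n, o, r, u, v, w.
The least among these is j.

j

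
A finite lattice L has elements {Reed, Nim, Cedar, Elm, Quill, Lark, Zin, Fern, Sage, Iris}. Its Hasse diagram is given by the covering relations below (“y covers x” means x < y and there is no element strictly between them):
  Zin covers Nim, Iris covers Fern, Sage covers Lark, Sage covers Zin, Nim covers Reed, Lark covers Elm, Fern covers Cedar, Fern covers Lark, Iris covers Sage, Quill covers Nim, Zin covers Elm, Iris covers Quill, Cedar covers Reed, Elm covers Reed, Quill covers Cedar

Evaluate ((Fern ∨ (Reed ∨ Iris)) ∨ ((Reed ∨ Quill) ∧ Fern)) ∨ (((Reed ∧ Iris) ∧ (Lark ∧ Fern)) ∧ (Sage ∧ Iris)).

Reed ∨ Iris = Iris
Fern ∨ Iris = Iris
Reed ∨ Quill = Quill
Quill ∧ Fern = Cedar
Iris ∨ Cedar = Iris
Reed ∧ Iris = Reed
Lark ∧ Fern = Lark
Reed ∧ Lark = Reed
Sage ∧ Iris = Sage
Reed ∧ Sage = Reed
Iris ∨ Reed = Iris

Iris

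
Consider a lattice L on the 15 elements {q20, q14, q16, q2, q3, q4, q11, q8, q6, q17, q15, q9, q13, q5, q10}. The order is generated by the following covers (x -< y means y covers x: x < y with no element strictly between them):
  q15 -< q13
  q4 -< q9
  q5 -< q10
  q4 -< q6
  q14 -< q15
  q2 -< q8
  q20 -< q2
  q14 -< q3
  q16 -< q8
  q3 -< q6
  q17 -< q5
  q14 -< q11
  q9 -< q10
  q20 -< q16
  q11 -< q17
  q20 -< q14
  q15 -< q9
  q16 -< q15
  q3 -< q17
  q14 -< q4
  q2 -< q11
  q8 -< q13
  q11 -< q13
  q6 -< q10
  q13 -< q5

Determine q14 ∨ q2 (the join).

Common upper bounds of {q14, q2}: q10, q11, q13, q17, q5.
The least among these is q11.

q11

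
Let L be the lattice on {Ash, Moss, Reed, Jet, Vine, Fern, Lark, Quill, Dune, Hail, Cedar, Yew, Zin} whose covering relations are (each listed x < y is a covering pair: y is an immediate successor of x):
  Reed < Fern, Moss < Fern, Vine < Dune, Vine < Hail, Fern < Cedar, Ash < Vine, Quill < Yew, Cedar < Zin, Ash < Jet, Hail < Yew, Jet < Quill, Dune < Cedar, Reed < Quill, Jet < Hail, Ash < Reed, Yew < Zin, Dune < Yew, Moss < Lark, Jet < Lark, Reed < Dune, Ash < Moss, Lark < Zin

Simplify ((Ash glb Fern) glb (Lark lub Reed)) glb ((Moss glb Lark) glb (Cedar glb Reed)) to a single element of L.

Ash ∧ Fern = Ash
Lark ∨ Reed = Zin
Ash ∧ Zin = Ash
Moss ∧ Lark = Moss
Cedar ∧ Reed = Reed
Moss ∧ Reed = Ash
Ash ∧ Ash = Ash

Ash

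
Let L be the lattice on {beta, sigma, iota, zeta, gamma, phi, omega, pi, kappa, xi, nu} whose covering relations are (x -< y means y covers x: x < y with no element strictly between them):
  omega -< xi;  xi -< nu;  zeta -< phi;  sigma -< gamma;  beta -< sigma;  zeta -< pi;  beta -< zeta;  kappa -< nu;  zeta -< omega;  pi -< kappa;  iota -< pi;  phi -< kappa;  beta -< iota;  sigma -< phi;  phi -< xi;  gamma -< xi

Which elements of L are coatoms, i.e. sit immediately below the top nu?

kappa, xi

The coatoms are exactly the elements covered by nu: kappa, xi.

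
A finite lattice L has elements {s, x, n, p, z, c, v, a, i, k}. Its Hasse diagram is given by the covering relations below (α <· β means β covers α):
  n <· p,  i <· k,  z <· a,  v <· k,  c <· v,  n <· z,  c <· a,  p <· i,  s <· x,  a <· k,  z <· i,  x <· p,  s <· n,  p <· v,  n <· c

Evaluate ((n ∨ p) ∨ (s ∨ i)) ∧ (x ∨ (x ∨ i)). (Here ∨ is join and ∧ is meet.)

i

n ∨ p = p
s ∨ i = i
p ∨ i = i
x ∨ i = i
x ∨ i = i
i ∧ i = i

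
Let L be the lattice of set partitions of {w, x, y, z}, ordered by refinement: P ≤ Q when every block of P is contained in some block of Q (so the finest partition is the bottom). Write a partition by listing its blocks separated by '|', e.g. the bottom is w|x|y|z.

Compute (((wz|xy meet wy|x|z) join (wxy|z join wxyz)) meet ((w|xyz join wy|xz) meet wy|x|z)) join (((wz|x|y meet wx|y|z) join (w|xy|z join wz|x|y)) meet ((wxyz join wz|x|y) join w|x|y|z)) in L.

wz|xy ∧ wy|x|z = w|x|y|z
wxy|z ∨ wxyz = wxyz
w|x|y|z ∨ wxyz = wxyz
w|xyz ∨ wy|xz = wxyz
wxyz ∧ wy|x|z = wy|x|z
wxyz ∧ wy|x|z = wy|x|z
wz|x|y ∧ wx|y|z = w|x|y|z
w|xy|z ∨ wz|x|y = wz|xy
w|x|y|z ∨ wz|xy = wz|xy
wxyz ∨ wz|x|y = wxyz
wxyz ∨ w|x|y|z = wxyz
wz|xy ∧ wxyz = wz|xy
wy|x|z ∨ wz|xy = wxyz

wxyz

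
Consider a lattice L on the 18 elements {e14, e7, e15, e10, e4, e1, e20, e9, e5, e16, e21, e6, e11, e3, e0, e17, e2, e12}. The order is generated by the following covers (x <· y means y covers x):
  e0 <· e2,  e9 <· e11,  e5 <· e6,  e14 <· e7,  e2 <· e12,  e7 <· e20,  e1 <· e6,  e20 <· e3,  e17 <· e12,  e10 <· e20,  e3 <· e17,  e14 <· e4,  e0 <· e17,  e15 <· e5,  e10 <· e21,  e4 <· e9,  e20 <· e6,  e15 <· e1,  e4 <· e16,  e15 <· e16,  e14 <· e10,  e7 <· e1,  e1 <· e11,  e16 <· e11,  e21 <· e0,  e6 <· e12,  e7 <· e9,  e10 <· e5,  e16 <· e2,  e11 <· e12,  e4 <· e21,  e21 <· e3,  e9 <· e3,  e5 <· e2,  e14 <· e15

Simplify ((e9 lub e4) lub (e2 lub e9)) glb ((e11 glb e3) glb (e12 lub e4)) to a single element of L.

e9

e9 ∨ e4 = e9
e2 ∨ e9 = e12
e9 ∨ e12 = e12
e11 ∧ e3 = e9
e12 ∨ e4 = e12
e9 ∧ e12 = e9
e12 ∧ e9 = e9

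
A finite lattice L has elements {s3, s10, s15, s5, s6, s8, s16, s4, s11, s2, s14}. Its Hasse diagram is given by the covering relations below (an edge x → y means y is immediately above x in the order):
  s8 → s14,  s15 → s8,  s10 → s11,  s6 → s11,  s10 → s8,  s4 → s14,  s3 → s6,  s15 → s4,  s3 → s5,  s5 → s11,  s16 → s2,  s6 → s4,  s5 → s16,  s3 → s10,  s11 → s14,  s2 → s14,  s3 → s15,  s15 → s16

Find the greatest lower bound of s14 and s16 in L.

s16

Common lower bounds of {s14, s16}: s15, s16, s3, s5.
The greatest among these is s16.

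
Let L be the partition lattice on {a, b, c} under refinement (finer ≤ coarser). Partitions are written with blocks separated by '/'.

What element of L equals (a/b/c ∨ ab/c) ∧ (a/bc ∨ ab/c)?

a/b/c ∨ ab/c = ab/c
a/bc ∨ ab/c = abc
ab/c ∧ abc = ab/c

ab/c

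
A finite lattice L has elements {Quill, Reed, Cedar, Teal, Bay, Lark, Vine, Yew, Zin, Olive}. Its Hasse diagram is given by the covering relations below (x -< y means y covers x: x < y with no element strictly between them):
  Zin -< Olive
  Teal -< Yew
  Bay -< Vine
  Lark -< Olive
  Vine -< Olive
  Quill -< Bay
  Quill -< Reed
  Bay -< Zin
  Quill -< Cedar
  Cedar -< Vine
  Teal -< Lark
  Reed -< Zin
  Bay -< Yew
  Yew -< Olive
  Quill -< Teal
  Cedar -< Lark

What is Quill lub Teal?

Teal

Common upper bounds of {Quill, Teal}: Lark, Olive, Teal, Yew.
The least among these is Teal.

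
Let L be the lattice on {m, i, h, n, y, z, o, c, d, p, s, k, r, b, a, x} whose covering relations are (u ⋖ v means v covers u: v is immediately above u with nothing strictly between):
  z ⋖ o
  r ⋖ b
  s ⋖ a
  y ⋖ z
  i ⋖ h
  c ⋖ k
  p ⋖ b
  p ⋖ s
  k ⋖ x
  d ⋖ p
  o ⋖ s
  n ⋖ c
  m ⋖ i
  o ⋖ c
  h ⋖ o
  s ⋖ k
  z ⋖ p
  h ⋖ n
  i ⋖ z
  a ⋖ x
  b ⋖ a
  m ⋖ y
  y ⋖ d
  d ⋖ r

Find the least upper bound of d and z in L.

Common upper bounds of {d, z}: a, b, k, p, s, x.
The least among these is p.

p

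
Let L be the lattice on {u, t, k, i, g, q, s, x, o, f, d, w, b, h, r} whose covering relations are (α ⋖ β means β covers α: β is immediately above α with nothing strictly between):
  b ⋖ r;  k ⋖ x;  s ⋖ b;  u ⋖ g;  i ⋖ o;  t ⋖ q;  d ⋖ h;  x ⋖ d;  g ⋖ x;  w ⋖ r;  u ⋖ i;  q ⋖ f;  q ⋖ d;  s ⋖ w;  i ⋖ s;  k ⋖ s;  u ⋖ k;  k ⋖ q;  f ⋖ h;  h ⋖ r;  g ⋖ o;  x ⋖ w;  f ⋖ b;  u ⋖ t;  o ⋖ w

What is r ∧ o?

o

Common lower bounds of {r, o}: g, i, o, u.
The greatest among these is o.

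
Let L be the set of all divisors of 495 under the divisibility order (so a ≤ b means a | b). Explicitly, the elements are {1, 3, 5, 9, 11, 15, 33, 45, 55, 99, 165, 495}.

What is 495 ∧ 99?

Common lower bounds of {495, 99}: 1, 11, 3, 33, 9, 99.
The greatest among these is 99.

99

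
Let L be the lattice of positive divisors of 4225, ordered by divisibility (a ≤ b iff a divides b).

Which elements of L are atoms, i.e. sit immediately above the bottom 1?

The atoms are exactly the elements that cover 1: 13, 5.

13, 5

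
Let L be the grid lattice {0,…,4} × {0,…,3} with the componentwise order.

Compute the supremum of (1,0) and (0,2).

(1,2)

In a product of chains, the join is componentwise max, giving (1,2).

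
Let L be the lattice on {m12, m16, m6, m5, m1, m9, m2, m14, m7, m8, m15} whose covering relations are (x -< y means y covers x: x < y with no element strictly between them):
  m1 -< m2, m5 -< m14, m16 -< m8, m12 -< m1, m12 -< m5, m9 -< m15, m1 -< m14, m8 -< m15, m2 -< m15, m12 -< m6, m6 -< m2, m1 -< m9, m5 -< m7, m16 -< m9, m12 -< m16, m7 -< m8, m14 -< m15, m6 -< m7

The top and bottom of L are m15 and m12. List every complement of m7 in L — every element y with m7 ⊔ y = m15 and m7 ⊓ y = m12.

m1, m9

Need y with m7 ∨ y = m15 and m7 ∧ y = m12.
Checking each element gives: m1, m9.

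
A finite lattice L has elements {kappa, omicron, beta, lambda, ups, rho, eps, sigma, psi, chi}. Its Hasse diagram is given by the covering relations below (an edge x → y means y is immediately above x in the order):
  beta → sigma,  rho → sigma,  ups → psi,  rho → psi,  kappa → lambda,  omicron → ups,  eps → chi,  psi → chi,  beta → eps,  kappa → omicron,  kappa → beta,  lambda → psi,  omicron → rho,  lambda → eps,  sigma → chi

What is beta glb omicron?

Common lower bounds of {beta, omicron}: kappa.
The greatest among these is kappa.

kappa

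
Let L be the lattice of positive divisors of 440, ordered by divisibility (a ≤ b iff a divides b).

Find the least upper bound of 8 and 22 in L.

In the divisibility order, the join is the least common multiple: lcm(8, 22) = 88.

88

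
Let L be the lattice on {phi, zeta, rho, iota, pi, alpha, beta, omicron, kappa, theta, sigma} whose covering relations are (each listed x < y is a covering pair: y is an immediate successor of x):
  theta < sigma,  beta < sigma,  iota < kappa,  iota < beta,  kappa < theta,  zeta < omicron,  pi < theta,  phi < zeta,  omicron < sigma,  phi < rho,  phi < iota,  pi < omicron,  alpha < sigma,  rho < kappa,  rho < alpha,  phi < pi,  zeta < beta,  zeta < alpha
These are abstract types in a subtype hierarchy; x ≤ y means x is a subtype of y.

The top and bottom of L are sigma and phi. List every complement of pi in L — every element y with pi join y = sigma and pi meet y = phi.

alpha, beta

Need y with pi ∨ y = sigma and pi ∧ y = phi.
Checking each element gives: alpha, beta.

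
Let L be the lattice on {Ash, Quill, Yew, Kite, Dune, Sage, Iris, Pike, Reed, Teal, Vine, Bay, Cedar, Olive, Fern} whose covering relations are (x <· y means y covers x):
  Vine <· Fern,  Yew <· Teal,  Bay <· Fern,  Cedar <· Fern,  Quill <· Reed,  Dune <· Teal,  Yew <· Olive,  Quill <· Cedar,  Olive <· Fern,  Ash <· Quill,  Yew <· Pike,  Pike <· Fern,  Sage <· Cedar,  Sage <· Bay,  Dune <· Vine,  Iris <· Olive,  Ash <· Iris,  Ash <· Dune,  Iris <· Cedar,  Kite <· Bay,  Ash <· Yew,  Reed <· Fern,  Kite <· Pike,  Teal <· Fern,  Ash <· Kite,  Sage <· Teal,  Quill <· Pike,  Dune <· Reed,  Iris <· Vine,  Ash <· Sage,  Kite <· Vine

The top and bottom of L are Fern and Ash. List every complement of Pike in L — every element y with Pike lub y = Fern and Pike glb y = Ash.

Need y with Pike ∨ y = Fern and Pike ∧ y = Ash.
Checking each element gives: Dune, Iris, Sage.

Dune, Iris, Sage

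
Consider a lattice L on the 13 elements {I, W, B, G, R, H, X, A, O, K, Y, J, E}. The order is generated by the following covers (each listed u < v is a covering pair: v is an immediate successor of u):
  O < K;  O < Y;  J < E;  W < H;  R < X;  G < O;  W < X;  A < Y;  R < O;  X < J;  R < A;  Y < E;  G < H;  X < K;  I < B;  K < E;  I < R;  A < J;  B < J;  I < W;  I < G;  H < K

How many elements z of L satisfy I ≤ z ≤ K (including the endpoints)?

The interval [I, K] = {G, H, I, K, O, R, W, X}, which has 8 elements.

8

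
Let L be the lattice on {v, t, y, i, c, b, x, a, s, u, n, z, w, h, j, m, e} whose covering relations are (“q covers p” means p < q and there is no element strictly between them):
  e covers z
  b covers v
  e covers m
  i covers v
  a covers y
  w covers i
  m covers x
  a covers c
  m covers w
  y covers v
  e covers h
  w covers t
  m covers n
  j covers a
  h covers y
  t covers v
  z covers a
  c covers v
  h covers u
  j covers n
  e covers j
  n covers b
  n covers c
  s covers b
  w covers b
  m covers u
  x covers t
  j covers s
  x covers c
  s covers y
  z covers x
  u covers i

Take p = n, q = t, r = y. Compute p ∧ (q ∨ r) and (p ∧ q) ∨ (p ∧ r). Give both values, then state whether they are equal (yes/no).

c; v; no

q ∨ r = z, so p ∧ (q ∨ r) = n ∧ z = c.
p ∧ q = v and p ∧ r = v, so (p ∧ q) ∨ (p ∧ r) = v ∨ v = v.
Equal: no.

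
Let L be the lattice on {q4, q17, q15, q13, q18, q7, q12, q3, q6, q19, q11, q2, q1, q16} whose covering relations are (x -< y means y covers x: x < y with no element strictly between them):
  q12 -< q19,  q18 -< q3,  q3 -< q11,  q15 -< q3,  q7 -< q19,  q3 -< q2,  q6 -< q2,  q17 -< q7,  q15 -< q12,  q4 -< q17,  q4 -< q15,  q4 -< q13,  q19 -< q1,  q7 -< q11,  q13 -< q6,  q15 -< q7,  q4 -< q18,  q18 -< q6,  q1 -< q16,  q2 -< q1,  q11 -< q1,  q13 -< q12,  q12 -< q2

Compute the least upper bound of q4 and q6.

q6

Common upper bounds of {q4, q6}: q1, q16, q2, q6.
The least among these is q6.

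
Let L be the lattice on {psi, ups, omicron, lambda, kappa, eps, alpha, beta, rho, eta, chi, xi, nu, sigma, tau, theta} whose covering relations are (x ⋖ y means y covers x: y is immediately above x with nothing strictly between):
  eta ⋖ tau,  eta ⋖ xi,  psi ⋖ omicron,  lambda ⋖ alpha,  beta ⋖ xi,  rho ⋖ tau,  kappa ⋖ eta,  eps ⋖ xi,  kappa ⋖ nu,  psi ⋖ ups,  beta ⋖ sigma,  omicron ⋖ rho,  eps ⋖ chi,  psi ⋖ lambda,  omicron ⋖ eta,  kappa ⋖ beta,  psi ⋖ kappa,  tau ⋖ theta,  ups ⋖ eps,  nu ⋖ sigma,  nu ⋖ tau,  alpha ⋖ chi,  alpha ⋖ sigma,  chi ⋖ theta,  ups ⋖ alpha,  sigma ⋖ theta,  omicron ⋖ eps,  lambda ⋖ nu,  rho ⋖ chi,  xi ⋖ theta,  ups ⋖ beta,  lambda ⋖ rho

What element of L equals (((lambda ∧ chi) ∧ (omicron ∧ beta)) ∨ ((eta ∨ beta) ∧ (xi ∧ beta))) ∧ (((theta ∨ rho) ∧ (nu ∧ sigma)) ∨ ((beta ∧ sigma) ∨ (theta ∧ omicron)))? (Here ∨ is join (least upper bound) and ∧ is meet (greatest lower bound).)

lambda ∧ chi = lambda
omicron ∧ beta = psi
lambda ∧ psi = psi
eta ∨ beta = xi
xi ∧ beta = beta
xi ∧ beta = beta
psi ∨ beta = beta
theta ∨ rho = theta
nu ∧ sigma = nu
theta ∧ nu = nu
beta ∧ sigma = beta
theta ∧ omicron = omicron
beta ∨ omicron = xi
nu ∨ xi = theta
beta ∧ theta = beta

beta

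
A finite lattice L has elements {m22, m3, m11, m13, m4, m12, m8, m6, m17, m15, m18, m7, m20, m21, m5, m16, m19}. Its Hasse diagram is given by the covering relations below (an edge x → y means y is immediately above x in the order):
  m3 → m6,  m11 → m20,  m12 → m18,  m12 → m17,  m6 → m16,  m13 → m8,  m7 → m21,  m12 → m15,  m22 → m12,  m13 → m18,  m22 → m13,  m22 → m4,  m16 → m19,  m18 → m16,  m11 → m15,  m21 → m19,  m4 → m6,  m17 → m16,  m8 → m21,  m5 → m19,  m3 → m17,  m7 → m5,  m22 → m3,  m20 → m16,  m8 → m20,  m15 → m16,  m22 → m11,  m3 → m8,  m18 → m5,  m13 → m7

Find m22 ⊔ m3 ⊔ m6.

Common upper bounds of {m22, m3, m6}: m16, m19, m6.
The least among these is m6.

m6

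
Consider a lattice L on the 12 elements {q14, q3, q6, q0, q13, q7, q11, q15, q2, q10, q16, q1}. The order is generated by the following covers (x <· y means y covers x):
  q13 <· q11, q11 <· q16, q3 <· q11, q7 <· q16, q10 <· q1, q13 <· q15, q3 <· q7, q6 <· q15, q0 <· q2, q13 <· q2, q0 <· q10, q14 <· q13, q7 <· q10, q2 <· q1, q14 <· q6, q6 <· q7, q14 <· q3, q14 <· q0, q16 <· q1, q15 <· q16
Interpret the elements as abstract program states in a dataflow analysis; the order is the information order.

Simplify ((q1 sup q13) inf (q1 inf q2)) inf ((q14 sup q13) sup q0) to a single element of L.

q1 ∨ q13 = q1
q1 ∧ q2 = q2
q1 ∧ q2 = q2
q14 ∨ q13 = q13
q13 ∨ q0 = q2
q2 ∧ q2 = q2

q2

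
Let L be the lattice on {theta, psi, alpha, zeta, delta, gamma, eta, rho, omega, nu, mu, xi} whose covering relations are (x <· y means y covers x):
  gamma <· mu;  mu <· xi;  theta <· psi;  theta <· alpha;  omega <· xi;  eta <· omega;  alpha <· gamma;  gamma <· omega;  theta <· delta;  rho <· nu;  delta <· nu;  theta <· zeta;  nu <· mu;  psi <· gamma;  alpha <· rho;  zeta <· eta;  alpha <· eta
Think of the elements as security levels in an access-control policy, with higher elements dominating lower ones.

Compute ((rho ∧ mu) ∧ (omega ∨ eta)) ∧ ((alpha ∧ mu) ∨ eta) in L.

alpha

rho ∧ mu = rho
omega ∨ eta = omega
rho ∧ omega = alpha
alpha ∧ mu = alpha
alpha ∨ eta = eta
alpha ∧ eta = alpha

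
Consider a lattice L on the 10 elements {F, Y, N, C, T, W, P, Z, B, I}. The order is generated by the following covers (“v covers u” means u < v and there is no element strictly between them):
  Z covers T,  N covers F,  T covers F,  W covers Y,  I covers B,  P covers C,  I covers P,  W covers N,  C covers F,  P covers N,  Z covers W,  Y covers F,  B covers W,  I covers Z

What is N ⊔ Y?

Common upper bounds of {N, Y}: B, I, W, Z.
The least among these is W.

W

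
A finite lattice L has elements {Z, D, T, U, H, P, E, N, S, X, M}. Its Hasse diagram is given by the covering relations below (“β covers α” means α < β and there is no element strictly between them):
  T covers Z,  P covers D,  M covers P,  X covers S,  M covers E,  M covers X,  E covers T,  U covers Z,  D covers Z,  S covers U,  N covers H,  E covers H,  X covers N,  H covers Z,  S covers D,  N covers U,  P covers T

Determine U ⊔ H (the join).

N

Common upper bounds of {U, H}: M, N, X.
The least among these is N.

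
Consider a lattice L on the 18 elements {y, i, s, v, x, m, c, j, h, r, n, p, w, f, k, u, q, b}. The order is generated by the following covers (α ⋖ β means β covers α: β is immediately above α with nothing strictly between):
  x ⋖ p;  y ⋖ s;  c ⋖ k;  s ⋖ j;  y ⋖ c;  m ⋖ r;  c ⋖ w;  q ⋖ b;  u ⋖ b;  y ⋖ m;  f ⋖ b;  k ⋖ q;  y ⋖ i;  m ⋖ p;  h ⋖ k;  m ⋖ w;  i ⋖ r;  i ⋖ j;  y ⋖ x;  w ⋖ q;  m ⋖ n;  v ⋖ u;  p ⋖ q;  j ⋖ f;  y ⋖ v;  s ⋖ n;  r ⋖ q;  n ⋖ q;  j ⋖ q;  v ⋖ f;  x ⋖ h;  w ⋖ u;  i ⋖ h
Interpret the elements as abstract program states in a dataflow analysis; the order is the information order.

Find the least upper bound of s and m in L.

Common upper bounds of {s, m}: b, n, q.
The least among these is n.

n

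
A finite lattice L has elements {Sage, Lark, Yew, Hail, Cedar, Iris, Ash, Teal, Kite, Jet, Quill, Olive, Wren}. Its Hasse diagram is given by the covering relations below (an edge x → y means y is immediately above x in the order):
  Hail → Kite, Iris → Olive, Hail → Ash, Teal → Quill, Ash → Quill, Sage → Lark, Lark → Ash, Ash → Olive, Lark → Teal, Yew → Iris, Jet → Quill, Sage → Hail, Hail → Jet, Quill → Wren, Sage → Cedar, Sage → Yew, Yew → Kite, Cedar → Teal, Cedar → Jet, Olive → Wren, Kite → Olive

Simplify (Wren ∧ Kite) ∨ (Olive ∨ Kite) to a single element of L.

Wren ∧ Kite = Kite
Olive ∨ Kite = Olive
Kite ∨ Olive = Olive

Olive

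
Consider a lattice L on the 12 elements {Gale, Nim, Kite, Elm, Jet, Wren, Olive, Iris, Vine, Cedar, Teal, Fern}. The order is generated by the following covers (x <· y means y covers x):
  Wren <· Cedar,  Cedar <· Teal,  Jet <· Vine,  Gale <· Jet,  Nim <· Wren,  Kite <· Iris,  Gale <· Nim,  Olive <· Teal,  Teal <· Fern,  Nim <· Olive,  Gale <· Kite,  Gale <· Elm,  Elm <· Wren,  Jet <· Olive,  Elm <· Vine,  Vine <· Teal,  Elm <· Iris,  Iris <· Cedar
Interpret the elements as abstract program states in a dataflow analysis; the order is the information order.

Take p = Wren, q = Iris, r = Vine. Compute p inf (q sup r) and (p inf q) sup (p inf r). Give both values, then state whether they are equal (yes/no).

Wren; Elm; no

q sup r = Teal, so p inf (q sup r) = Wren inf Teal = Wren.
p inf q = Elm and p inf r = Elm, so (p inf q) sup (p inf r) = Elm sup Elm = Elm.
Equal: no.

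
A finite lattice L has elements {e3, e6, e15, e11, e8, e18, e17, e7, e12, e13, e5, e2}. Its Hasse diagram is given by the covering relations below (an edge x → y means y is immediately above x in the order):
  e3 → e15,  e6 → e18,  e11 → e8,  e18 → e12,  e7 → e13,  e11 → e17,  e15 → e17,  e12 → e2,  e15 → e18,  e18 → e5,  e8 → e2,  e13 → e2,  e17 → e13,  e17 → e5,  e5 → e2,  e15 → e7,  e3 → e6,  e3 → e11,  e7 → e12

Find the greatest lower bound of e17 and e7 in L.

Common lower bounds of {e17, e7}: e15, e3.
The greatest among these is e15.

e15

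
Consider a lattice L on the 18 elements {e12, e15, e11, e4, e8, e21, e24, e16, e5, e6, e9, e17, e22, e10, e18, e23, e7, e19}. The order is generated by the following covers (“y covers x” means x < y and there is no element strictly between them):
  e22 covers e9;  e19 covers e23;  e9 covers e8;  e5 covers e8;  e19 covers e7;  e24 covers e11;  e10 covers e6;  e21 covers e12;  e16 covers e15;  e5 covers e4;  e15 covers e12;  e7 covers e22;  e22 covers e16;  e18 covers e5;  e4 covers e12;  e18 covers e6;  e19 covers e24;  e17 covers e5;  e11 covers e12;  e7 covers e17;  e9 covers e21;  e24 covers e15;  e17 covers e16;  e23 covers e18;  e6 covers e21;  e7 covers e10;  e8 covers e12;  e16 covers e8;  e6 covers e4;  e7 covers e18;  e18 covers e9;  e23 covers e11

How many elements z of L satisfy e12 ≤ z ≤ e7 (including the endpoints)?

The interval [e12, e7] = {e10, e12, e15, e16, e17, e18, e21, e22, e4, e5, e6, e7, e8, e9}, which has 14 elements.

14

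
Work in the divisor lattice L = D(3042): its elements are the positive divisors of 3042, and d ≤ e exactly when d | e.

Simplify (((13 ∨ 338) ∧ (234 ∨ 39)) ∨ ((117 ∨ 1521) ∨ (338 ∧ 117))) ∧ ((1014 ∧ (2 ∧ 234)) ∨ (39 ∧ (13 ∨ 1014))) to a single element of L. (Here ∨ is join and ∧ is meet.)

78

13 ∨ 338 = 338
234 ∨ 39 = 234
338 ∧ 234 = 26
117 ∨ 1521 = 1521
338 ∧ 117 = 13
1521 ∨ 13 = 1521
26 ∨ 1521 = 3042
2 ∧ 234 = 2
1014 ∧ 2 = 2
13 ∨ 1014 = 1014
39 ∧ 1014 = 39
2 ∨ 39 = 78
3042 ∧ 78 = 78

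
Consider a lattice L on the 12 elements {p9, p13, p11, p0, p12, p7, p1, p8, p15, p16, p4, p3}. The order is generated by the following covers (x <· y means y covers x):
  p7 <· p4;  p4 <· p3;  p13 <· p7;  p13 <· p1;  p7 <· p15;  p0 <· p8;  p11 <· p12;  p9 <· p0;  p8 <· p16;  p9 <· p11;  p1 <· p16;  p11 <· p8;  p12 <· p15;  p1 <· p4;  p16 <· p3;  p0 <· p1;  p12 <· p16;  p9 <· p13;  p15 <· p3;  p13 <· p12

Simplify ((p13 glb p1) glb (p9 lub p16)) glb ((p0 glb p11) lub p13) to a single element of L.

p13

p13 ∧ p1 = p13
p9 ∨ p16 = p16
p13 ∧ p16 = p13
p0 ∧ p11 = p9
p9 ∨ p13 = p13
p13 ∧ p13 = p13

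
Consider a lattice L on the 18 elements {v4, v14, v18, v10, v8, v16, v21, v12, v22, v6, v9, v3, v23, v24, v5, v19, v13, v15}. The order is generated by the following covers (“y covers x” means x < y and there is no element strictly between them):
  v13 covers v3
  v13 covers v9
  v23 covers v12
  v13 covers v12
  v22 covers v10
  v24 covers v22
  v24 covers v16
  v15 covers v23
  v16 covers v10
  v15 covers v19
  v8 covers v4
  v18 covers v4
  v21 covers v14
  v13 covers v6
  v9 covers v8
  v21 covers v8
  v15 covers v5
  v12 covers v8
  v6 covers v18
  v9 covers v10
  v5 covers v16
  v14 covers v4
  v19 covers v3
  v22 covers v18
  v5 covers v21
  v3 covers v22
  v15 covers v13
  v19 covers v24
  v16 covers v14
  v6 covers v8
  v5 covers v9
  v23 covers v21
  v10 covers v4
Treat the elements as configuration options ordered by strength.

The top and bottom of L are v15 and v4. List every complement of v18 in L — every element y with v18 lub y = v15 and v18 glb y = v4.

Need y with v18 ∨ y = v15 and v18 ∧ y = v4.
Checking each element gives: v21, v23, v5.

v21, v23, v5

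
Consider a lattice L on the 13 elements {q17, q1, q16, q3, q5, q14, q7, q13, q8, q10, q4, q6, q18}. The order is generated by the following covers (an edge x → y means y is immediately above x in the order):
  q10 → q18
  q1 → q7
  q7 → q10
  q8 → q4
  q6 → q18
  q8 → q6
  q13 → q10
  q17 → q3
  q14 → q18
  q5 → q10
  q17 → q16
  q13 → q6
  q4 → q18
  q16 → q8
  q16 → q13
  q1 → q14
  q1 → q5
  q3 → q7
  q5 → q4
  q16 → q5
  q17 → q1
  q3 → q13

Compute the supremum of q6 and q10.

Common upper bounds of {q6, q10}: q18.
The least among these is q18.

q18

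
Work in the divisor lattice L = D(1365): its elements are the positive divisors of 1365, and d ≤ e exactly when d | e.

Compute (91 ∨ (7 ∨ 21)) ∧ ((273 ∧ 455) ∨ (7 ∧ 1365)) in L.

91

7 ∨ 21 = 21
91 ∨ 21 = 273
273 ∧ 455 = 91
7 ∧ 1365 = 7
91 ∨ 7 = 91
273 ∧ 91 = 91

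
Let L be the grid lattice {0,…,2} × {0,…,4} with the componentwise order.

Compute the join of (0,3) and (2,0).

Common upper bounds of {(0,3), (2,0)}: (2,3), (2,4).
The least among these is (2,3).

(2,3)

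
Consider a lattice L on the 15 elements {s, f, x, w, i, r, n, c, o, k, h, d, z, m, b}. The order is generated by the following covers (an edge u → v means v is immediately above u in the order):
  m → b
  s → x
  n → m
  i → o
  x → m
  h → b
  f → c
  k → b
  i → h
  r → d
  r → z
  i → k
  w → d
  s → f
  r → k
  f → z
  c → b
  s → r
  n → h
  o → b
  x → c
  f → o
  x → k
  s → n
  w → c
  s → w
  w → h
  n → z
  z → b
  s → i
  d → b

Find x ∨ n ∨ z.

b

Common upper bounds of {x, n, z}: b.
The least among these is b.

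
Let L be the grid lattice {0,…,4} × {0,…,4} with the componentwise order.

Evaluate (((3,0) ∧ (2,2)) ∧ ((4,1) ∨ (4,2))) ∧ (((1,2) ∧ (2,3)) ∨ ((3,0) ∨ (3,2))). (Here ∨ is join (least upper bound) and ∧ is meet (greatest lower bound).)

(3,0) ∧ (2,2) = (2,0)
(4,1) ∨ (4,2) = (4,2)
(2,0) ∧ (4,2) = (2,0)
(1,2) ∧ (2,3) = (1,2)
(3,0) ∨ (3,2) = (3,2)
(1,2) ∨ (3,2) = (3,2)
(2,0) ∧ (3,2) = (2,0)

(2,0)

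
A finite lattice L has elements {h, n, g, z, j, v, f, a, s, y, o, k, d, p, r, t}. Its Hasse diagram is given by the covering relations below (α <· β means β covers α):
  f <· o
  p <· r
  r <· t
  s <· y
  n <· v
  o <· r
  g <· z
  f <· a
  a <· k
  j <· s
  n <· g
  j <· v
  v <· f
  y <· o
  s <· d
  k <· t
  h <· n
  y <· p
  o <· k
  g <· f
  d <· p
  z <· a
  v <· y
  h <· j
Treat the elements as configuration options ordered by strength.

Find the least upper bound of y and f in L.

o

Common upper bounds of {y, f}: k, o, r, t.
The least among these is o.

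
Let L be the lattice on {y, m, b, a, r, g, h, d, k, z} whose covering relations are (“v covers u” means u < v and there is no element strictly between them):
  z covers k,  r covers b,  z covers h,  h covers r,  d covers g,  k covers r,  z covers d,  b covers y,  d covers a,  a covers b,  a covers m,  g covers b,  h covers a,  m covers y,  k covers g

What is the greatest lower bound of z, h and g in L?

Common lower bounds of {z, h, g}: b, y.
The greatest among these is b.

b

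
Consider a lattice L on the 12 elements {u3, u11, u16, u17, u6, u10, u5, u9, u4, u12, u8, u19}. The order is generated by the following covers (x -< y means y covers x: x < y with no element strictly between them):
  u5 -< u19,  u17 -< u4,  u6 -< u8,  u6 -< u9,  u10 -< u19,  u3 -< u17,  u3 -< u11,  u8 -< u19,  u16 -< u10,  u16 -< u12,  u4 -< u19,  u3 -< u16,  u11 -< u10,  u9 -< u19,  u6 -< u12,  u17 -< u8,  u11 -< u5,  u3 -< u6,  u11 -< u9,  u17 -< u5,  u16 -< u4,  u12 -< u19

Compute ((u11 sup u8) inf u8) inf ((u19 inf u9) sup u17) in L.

u8

u11 ∨ u8 = u19
u19 ∧ u8 = u8
u19 ∧ u9 = u9
u9 ∨ u17 = u19
u8 ∧ u19 = u8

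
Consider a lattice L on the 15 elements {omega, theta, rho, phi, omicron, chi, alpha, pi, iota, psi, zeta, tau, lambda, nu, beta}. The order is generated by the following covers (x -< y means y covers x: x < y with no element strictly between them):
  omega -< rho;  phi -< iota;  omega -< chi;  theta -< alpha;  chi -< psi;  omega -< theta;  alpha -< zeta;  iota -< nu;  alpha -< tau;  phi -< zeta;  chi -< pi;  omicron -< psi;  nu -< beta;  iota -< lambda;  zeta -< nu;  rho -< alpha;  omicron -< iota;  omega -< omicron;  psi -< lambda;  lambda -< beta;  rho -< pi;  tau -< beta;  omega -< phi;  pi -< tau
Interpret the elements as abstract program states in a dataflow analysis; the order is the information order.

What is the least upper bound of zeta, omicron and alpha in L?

nu

Common upper bounds of {zeta, omicron, alpha}: beta, nu.
The least among these is nu.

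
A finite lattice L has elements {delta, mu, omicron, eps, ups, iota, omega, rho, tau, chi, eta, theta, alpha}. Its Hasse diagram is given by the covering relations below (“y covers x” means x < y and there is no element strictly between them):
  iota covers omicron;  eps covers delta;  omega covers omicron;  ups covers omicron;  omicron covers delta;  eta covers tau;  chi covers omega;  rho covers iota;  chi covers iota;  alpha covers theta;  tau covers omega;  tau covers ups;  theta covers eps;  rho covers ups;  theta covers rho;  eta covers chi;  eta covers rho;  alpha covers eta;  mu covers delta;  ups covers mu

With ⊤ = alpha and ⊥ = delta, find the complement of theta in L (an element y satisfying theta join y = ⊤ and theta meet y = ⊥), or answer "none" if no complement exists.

none

For every candidate y, either theta ∨ y ≠ alpha or theta ∧ y ≠ delta; no complement exists.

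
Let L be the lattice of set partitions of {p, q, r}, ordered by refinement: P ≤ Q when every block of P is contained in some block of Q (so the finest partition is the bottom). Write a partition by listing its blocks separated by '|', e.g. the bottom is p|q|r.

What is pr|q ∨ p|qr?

The join of pr|q and p|qr merges any blocks that overlap across the partitions, giving pqr.

pqr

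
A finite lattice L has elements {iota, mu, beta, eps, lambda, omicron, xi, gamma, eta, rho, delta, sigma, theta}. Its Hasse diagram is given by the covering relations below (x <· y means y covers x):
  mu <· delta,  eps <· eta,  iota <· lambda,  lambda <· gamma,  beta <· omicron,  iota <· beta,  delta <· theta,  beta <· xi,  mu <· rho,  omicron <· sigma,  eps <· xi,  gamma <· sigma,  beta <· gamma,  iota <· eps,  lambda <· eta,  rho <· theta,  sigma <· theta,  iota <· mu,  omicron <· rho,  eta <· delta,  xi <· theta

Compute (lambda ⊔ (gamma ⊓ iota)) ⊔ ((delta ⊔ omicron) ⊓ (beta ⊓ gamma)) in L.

gamma ∧ iota = iota
lambda ∨ iota = lambda
delta ∨ omicron = theta
beta ∧ gamma = beta
theta ∧ beta = beta
lambda ∨ beta = gamma

gamma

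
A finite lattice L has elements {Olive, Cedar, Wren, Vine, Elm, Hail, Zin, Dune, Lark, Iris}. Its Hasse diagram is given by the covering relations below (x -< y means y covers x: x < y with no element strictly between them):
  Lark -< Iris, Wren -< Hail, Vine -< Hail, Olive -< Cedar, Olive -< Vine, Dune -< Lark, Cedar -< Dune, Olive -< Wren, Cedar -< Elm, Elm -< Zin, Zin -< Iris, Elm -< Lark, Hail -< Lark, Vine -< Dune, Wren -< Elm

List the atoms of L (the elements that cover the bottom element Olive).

Cedar, Vine, Wren

The atoms are exactly the elements that cover Olive: Cedar, Vine, Wren.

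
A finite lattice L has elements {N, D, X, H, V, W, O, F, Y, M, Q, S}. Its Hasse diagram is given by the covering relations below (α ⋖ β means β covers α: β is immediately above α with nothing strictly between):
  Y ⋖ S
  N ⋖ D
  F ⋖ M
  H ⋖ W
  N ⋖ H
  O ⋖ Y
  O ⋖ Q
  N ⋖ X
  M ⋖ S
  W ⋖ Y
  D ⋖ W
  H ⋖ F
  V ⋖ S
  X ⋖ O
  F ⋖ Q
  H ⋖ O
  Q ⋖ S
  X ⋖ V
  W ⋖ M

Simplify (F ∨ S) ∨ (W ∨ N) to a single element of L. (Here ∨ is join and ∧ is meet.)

F ∨ S = S
W ∨ N = W
S ∨ W = S

S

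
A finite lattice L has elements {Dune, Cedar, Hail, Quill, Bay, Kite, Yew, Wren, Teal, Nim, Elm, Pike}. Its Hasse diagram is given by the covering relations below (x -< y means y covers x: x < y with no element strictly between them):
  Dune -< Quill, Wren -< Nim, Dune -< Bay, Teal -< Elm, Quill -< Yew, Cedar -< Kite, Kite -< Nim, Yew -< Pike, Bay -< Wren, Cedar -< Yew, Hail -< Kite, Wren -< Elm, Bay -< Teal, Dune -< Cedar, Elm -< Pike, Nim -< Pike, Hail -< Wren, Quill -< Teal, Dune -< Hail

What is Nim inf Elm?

Wren

Common lower bounds of {Nim, Elm}: Bay, Dune, Hail, Wren.
The greatest among these is Wren.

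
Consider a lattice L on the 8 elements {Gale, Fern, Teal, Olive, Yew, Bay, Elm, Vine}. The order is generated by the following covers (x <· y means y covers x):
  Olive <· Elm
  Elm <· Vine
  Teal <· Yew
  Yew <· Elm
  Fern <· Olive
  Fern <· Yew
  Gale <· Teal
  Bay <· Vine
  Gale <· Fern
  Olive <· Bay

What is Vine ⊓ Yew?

Yew

Common lower bounds of {Vine, Yew}: Fern, Gale, Teal, Yew.
The greatest among these is Yew.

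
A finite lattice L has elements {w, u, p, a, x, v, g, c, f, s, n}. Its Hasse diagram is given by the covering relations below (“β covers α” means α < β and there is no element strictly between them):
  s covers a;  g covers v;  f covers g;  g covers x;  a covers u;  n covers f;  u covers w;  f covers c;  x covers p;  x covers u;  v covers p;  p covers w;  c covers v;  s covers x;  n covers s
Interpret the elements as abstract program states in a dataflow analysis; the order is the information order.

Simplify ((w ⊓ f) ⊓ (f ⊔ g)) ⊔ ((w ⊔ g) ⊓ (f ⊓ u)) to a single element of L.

w ∧ f = w
f ∨ g = f
w ∧ f = w
w ∨ g = g
f ∧ u = u
g ∧ u = u
w ∨ u = u

u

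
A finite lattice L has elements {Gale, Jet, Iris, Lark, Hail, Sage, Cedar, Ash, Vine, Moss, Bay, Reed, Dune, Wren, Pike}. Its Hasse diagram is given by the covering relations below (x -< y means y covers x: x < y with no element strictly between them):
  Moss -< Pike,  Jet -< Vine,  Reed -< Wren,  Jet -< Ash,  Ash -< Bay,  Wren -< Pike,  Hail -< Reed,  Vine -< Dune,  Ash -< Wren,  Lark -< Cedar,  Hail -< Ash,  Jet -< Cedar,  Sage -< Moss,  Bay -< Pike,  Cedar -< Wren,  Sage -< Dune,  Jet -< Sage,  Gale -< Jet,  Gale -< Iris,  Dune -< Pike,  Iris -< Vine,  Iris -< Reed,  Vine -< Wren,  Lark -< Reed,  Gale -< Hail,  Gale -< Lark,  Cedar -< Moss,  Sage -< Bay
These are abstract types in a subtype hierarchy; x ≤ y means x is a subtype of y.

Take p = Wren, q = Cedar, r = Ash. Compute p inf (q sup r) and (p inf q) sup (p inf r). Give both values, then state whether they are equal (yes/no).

q sup r = Wren, so p inf (q sup r) = Wren inf Wren = Wren.
p inf q = Cedar and p inf r = Ash, so (p inf q) sup (p inf r) = Cedar sup Ash = Wren.
Equal: yes.

Wren; Wren; yes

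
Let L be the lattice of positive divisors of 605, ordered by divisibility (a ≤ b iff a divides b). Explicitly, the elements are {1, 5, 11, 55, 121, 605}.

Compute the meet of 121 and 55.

In the divisibility order, the meet is the greatest common divisor: gcd(121, 55) = 11.

11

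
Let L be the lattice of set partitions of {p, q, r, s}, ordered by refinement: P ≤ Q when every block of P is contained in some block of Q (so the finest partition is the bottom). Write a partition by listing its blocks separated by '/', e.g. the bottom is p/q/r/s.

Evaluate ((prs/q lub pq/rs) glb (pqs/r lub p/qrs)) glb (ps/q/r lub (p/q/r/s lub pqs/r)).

prs/q ∨ pq/rs = pqrs
pqs/r ∨ p/qrs = pqrs
pqrs ∧ pqrs = pqrs
p/q/r/s ∨ pqs/r = pqs/r
ps/q/r ∨ pqs/r = pqs/r
pqrs ∧ pqs/r = pqs/r

pqs/r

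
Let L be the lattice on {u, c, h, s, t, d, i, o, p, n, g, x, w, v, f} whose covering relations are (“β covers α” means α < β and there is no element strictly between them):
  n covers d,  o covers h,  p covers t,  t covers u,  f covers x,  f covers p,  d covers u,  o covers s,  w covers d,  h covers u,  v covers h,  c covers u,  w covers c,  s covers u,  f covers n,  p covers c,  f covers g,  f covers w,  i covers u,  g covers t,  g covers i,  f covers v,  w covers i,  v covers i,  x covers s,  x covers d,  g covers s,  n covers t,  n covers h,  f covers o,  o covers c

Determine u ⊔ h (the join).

Common upper bounds of {u, h}: f, h, n, o, v.
The least among these is h.

h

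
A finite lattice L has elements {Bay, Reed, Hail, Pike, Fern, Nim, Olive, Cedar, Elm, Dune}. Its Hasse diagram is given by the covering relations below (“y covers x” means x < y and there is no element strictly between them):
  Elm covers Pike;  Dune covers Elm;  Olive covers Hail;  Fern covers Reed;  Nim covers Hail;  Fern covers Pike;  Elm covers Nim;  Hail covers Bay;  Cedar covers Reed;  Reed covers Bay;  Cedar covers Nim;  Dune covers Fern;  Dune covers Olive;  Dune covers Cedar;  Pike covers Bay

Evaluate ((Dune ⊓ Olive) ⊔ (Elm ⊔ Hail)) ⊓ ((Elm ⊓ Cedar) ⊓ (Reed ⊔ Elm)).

Nim

Dune ∧ Olive = Olive
Elm ∨ Hail = Elm
Olive ∨ Elm = Dune
Elm ∧ Cedar = Nim
Reed ∨ Elm = Dune
Nim ∧ Dune = Nim
Dune ∧ Nim = Nim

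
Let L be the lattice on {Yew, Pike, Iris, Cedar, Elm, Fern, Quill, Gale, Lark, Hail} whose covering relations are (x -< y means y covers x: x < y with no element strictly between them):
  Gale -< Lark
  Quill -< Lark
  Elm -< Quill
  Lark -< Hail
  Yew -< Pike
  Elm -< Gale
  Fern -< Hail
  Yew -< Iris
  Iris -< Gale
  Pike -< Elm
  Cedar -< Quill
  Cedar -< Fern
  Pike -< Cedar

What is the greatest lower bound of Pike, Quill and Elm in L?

Pike

Common lower bounds of {Pike, Quill, Elm}: Pike, Yew.
The greatest among these is Pike.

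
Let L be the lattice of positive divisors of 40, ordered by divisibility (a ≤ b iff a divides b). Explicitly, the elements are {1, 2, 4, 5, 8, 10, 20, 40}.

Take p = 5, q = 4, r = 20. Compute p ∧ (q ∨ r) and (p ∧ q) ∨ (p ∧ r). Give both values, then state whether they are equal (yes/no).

5; 5; yes

q ∨ r = 20, so p ∧ (q ∨ r) = 5 ∧ 20 = 5.
p ∧ q = 1 and p ∧ r = 5, so (p ∧ q) ∨ (p ∧ r) = 1 ∨ 5 = 5.
Equal: yes.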